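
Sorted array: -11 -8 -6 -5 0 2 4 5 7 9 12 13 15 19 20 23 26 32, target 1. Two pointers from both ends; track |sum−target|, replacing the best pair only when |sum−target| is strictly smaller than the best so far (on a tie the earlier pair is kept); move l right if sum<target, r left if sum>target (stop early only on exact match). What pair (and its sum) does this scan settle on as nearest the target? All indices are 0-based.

l=0 r=17: -11+32=21 d=20 *, r--
l=0 r=16: -11+26=15 d=14 *, r--
l=0 r=15: -11+23=12 d=11 *, r--
l=0 r=14: -11+20=9 d=8 *, r--
l=0 r=13: -11+19=8 d=7 *, r--
l=0 r=12: -11+15=4 d=3 *, r--
l=0 r=11: -11+13=2 d=1 *, r--
l=0 r=10: -11+12=1 d=0 *, stop

pair (-11, 12) with sum 1 (|Δ|=0)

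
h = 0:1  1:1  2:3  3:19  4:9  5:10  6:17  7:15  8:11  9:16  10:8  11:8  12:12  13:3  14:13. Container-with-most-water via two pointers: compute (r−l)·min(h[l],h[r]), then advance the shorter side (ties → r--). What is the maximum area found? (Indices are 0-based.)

[0,14] min(1,13)*14=14 best=14 * → l++
[1,14] min(1,13)*13=13 best=14 → l++
[2,14] min(3,13)*12=36 best=36 * → l++
[3,14] min(19,13)*11=143 best=143 * → r--
[3,13] min(19,3)*10=30 best=143 → r--
[3,12] min(19,12)*9=108 best=143 → r--
[3,11] min(19,8)*8=64 best=143 → r--
[3,10] min(19,8)*7=56 best=143 → r--
[3,9] min(19,16)*6=96 best=143 → r--
[3,8] min(19,11)*5=55 best=143 → r--
[3,7] min(19,15)*4=60 best=143 → r--
[3,6] min(19,17)*3=51 best=143 → r--
[3,5] min(19,10)*2=20 best=143 → r--
[3,4] min(19,9)*1=9 best=143 → r--

max area = 143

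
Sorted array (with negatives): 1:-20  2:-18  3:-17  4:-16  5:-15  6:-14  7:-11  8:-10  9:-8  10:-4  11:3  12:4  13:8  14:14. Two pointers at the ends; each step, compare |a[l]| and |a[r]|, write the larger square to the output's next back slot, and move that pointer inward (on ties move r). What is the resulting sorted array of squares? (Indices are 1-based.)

[9, 16, 16, 64, 64, 100, 121, 196, 196, 225, 256, 289, 324, 400]

[1,14] |-20|>|14| out[14]=400 → l++
[2,14] |-18|>|14| out[13]=324 → l++
[3,14] |-17|>|14| out[12]=289 → l++
[4,14] |-16|>|14| out[11]=256 → l++
[5,14] |-15|>|14| out[10]=225 → l++
[6,14] |-14|<=|14| out[9]=196 → r--
[6,13] |-14|>|8| out[8]=196 → l++
[7,13] |-11|>|8| out[7]=121 → l++
[8,13] |-10|>|8| out[6]=100 → l++
[9,13] |-8|<=|8| out[5]=64 → r--
[9,12] |-8|>|4| out[4]=64 → l++
[10,12] |-4|<=|4| out[3]=16 → r--
[10,11] |-4|>|3| out[2]=16 → l++
[11,11] |3|<=|3| out[1]=9 → r--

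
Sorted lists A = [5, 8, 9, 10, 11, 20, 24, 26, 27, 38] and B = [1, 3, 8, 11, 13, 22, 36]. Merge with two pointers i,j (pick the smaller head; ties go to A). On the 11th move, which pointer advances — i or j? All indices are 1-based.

i

i=1 j=1: A[i]=5>B[j]=1 take 1, j++
i=1 j=2: A[i]=5>B[j]=3 take 3, j++
i=1 j=3: A[i]=5<=B[j]=8 take 5, i++
i=2 j=3: A[i]=8<=B[j]=8 take 8, i++
i=3 j=3: A[i]=9>B[j]=8 take 8, j++
i=3 j=4: A[i]=9<=B[j]=11 take 9, i++
i=4 j=4: A[i]=10<=B[j]=11 take 10, i++
i=5 j=4: A[i]=11<=B[j]=11 take 11, i++
i=6 j=4: A[i]=20>B[j]=11 take 11, j++
i=6 j=5: A[i]=20>B[j]=13 take 13, j++
i=6 j=6: A[i]=20<=B[j]=22 take 20, i++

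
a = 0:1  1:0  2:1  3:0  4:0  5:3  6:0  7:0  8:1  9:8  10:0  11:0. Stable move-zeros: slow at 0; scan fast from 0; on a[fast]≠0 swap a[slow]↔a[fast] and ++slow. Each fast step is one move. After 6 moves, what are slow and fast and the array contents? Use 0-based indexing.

slow=3, fast=6, a=[1, 1, 3, 0, 0, 0, 0, 0, 1, 8, 0, 0]

(s=0,f=0) a[fast]=1≠0 swap→a[0]=1 → slow++,fast++
(s=1,f=1) a[fast]=0 → fast++
(s=1,f=2) a[fast]=1≠0 swap→a[1]=1 → slow++,fast++
(s=2,f=3) a[fast]=0 → fast++
(s=2,f=4) a[fast]=0 → fast++
(s=2,f=5) a[fast]=3≠0 swap→a[2]=3 → slow++,fast++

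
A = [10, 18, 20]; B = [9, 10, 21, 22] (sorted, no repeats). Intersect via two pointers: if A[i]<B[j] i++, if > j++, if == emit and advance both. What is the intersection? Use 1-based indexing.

intersection = [10]

[i=1,j=1] 10>9 → j++
[i=1,j=2] 10==10 emit → i++,j++
[i=2,j=3] 18<21 → i++
[i=3,j=3] 20<21 → i++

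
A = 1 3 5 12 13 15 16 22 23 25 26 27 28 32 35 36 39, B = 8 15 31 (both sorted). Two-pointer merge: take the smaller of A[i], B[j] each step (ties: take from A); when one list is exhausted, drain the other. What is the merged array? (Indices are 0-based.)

[1, 3, 5, 8, 12, 13, 15, 15, 16, 22, 23, 25, 26, 27, 28, 31, 32, 35, 36, 39]

i=0 j=0: A[i]=1<=B[j]=8 take 1, i++
i=1 j=0: A[i]=3<=B[j]=8 take 3, i++
i=2 j=0: A[i]=5<=B[j]=8 take 5, i++
i=3 j=0: A[i]=12>B[j]=8 take 8, j++
i=3 j=1: A[i]=12<=B[j]=15 take 12, i++
i=4 j=1: A[i]=13<=B[j]=15 take 13, i++
i=5 j=1: A[i]=15<=B[j]=15 take 15, i++
i=6 j=1: A[i]=16>B[j]=15 take 15, j++
i=6 j=2: A[i]=16<=B[j]=31 take 16, i++
i=7 j=2: A[i]=22<=B[j]=31 take 22, i++
i=8 j=2: A[i]=23<=B[j]=31 take 23, i++
i=9 j=2: A[i]=25<=B[j]=31 take 25, i++
i=10 j=2: A[i]=26<=B[j]=31 take 26, i++
i=11 j=2: A[i]=27<=B[j]=31 take 27, i++
i=12 j=2: A[i]=28<=B[j]=31 take 28, i++
i=13 j=2: A[i]=32>B[j]=31 take 31, j++
i=13 j=3: B done, take A[i]=32, i++
i=14 j=3: B done, take A[i]=35, i++
i=15 j=3: B done, take A[i]=36, i++
i=16 j=3: B done, take A[i]=39, i++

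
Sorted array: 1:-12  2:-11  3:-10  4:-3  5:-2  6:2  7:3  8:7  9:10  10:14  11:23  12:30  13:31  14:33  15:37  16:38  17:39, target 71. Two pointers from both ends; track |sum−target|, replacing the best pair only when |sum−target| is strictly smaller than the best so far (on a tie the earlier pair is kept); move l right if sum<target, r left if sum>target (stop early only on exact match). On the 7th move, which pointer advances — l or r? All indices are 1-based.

l

[1,17] -12+39=27 d=44 * → l++
[2,17] -11+39=28 d=43 * → l++
[3,17] -10+39=29 d=42 * → l++
[4,17] -3+39=36 d=35 * → l++
[5,17] -2+39=37 d=34 * → l++
[6,17] 2+39=41 d=30 * → l++
[7,17] 3+39=42 d=29 * → l++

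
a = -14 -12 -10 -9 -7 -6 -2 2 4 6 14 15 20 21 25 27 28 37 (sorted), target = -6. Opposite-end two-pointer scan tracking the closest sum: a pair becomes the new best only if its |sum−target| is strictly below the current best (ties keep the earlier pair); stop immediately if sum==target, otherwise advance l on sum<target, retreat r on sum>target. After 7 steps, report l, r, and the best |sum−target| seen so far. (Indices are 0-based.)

l=0 r=17: -14+37=23 d=29 *, r--
l=0 r=16: -14+28=14 d=20 *, r--
l=0 r=15: -14+27=13 d=19 *, r--
l=0 r=14: -14+25=11 d=17 *, r--
l=0 r=13: -14+21=7 d=13 *, r--
l=0 r=12: -14+20=6 d=12 *, r--
l=0 r=11: -14+15=1 d=7 *, r--

l=0, r=10, best |Δ|=7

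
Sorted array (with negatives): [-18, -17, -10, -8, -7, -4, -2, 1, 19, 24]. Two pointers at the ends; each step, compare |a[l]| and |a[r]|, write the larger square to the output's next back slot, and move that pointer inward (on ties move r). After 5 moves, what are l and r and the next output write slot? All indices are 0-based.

[0,9] |-18|<=|24| out[9]=576 → r--
[0,8] |-18|<=|19| out[8]=361 → r--
[0,7] |-18|>|1| out[7]=324 → l++
[1,7] |-17|>|1| out[6]=289 → l++
[2,7] |-10|>|1| out[5]=100 → l++

l=3, r=7, next write slot=4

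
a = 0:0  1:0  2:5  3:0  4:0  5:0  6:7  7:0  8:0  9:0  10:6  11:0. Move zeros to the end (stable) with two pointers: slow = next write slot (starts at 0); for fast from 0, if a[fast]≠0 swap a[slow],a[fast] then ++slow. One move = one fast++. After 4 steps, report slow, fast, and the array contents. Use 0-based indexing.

slow=1, fast=4, a=[5, 0, 0, 0, 0, 0, 7, 0, 0, 0, 6, 0]

(s=0,f=0) a[fast]=0 → fast++
(s=0,f=1) a[fast]=0 → fast++
(s=0,f=2) a[fast]=5≠0 swap→a[0]=5 → slow++,fast++
(s=1,f=3) a[fast]=0 → fast++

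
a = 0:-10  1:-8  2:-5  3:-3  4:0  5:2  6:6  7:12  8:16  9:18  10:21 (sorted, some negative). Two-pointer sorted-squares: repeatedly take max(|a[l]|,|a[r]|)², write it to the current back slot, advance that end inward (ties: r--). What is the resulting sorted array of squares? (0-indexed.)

l=0 r=10: |-10|<=|21| out[10]=441, r--
l=0 r=9: |-10|<=|18| out[9]=324, r--
l=0 r=8: |-10|<=|16| out[8]=256, r--
l=0 r=7: |-10|<=|12| out[7]=144, r--
l=0 r=6: |-10|>|6| out[6]=100, l++
l=1 r=6: |-8|>|6| out[5]=64, l++
l=2 r=6: |-5|<=|6| out[4]=36, r--
l=2 r=5: |-5|>|2| out[3]=25, l++
l=3 r=5: |-3|>|2| out[2]=9, l++
l=4 r=5: |0|<=|2| out[1]=4, r--
l=4 r=4: |0|<=|0| out[0]=0, r--

[0, 4, 9, 25, 36, 64, 100, 144, 256, 324, 441]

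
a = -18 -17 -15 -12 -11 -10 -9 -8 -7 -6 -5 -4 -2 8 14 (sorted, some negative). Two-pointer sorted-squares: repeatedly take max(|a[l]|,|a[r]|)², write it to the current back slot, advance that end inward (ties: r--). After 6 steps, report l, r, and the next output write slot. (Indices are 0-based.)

l=5, r=13, next write slot=8

l=0 r=14: |-18|>|14| out[14]=324, l++
l=1 r=14: |-17|>|14| out[13]=289, l++
l=2 r=14: |-15|>|14| out[12]=225, l++
l=3 r=14: |-12|<=|14| out[11]=196, r--
l=3 r=13: |-12|>|8| out[10]=144, l++
l=4 r=13: |-11|>|8| out[9]=121, l++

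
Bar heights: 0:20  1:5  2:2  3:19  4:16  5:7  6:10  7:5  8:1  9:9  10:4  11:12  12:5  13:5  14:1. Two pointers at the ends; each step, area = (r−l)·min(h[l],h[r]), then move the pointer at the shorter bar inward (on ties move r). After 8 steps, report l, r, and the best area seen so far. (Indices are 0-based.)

[0,14] min(20,1)*14=14 best=14 * → r--
[0,13] min(20,5)*13=65 best=65 * → r--
[0,12] min(20,5)*12=60 best=65 → r--
[0,11] min(20,12)*11=132 best=132 * → r--
[0,10] min(20,4)*10=40 best=132 → r--
[0,9] min(20,9)*9=81 best=132 → r--
[0,8] min(20,1)*8=8 best=132 → r--
[0,7] min(20,5)*7=35 best=132 → r--

l=0, r=6, best area=132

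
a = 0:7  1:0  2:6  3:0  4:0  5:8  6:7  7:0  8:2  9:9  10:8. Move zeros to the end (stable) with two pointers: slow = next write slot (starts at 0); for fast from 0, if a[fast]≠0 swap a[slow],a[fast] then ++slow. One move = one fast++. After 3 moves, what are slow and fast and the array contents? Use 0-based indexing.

(s=0,f=0) a[fast]=7≠0 swap→a[0]=7 → slow++,fast++
(s=1,f=1) a[fast]=0 → fast++
(s=1,f=2) a[fast]=6≠0 swap→a[1]=6 → slow++,fast++

slow=2, fast=3, a=[7, 6, 0, 0, 0, 8, 7, 0, 2, 9, 8]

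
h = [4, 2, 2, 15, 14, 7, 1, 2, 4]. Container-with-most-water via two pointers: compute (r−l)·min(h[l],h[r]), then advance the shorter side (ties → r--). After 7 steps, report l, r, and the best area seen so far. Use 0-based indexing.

l=3, r=4, best area=32

[0,8] min(4,4)*8=32 best=32 * → r--
[0,7] min(4,2)*7=14 best=32 → r--
[0,6] min(4,1)*6=6 best=32 → r--
[0,5] min(4,7)*5=20 best=32 → l++
[1,5] min(2,7)*4=8 best=32 → l++
[2,5] min(2,7)*3=6 best=32 → l++
[3,5] min(15,7)*2=14 best=32 → r--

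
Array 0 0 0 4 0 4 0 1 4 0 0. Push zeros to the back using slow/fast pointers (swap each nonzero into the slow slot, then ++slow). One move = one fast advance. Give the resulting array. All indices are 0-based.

(s=0,f=0) a[fast]=0 → fast++
(s=0,f=1) a[fast]=0 → fast++
(s=0,f=2) a[fast]=0 → fast++
(s=0,f=3) a[fast]=4≠0 swap→a[0]=4 → slow++,fast++
(s=1,f=4) a[fast]=0 → fast++
(s=1,f=5) a[fast]=4≠0 swap→a[1]=4 → slow++,fast++
(s=2,f=6) a[fast]=0 → fast++
(s=2,f=7) a[fast]=1≠0 swap→a[2]=1 → slow++,fast++
(s=3,f=8) a[fast]=4≠0 swap→a[3]=4 → slow++,fast++
(s=4,f=9) a[fast]=0 → fast++
(s=4,f=10) a[fast]=0 → fast++

[4, 4, 1, 4, 0, 0, 0, 0, 0, 0, 0]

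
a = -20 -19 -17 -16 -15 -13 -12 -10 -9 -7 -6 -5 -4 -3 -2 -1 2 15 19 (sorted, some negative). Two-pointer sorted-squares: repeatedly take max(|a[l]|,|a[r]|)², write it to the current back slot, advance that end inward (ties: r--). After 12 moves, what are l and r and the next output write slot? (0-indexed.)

[0,18] |-20|>|19| out[18]=400 → l++
[1,18] |-19|<=|19| out[17]=361 → r--
[1,17] |-19|>|15| out[16]=361 → l++
[2,17] |-17|>|15| out[15]=289 → l++
[3,17] |-16|>|15| out[14]=256 → l++
[4,17] |-15|<=|15| out[13]=225 → r--
[4,16] |-15|>|2| out[12]=225 → l++
[5,16] |-13|>|2| out[11]=169 → l++
[6,16] |-12|>|2| out[10]=144 → l++
[7,16] |-10|>|2| out[9]=100 → l++
[8,16] |-9|>|2| out[8]=81 → l++
[9,16] |-7|>|2| out[7]=49 → l++

l=10, r=16, next write slot=6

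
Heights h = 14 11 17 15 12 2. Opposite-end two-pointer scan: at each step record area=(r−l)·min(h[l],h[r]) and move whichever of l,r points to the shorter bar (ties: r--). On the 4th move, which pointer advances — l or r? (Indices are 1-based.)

l=1 r=6: min(14,2)*5=10 best=10 *, r--
l=1 r=5: min(14,12)*4=48 best=48 *, r--
l=1 r=4: min(14,15)*3=42 best=48, l++
l=2 r=4: min(11,15)*2=22 best=48, l++

l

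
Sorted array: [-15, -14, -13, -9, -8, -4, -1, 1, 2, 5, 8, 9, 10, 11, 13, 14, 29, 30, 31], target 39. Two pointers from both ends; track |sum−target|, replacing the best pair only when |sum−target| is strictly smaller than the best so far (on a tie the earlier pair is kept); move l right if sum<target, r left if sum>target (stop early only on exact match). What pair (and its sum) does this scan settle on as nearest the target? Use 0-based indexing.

l=0 r=18: -15+31=16 d=23 *, l++
l=1 r=18: -14+31=17 d=22 *, l++
l=2 r=18: -13+31=18 d=21 *, l++
l=3 r=18: -9+31=22 d=17 *, l++
l=4 r=18: -8+31=23 d=16 *, l++
l=5 r=18: -4+31=27 d=12 *, l++
l=6 r=18: -1+31=30 d=9 *, l++
l=7 r=18: 1+31=32 d=7 *, l++
l=8 r=18: 2+31=33 d=6 *, l++
l=9 r=18: 5+31=36 d=3 *, l++
l=10 r=18: 8+31=39 d=0 *, stop

pair (8, 31) with sum 39 (|Δ|=0)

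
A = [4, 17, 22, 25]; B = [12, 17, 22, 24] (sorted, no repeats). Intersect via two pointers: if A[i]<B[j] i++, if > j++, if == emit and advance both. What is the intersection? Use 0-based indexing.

intersection = [17, 22]

[i=0,j=0] 4<12 → i++
[i=1,j=0] 17>12 → j++
[i=1,j=1] 17==17 emit → i++,j++
[i=2,j=2] 22==22 emit → i++,j++
[i=3,j=3] 25>24 → j++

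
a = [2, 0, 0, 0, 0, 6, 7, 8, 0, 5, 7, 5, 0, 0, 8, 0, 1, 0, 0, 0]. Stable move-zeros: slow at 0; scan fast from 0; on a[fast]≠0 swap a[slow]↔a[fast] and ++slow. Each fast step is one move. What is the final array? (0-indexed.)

slow=0 fast=0: a[fast]=2≠0 swap→a[0]=2, slow++,fast++
slow=1 fast=1: a[fast]=0, fast++
slow=1 fast=2: a[fast]=0, fast++
slow=1 fast=3: a[fast]=0, fast++
slow=1 fast=4: a[fast]=0, fast++
slow=1 fast=5: a[fast]=6≠0 swap→a[1]=6, slow++,fast++
slow=2 fast=6: a[fast]=7≠0 swap→a[2]=7, slow++,fast++
slow=3 fast=7: a[fast]=8≠0 swap→a[3]=8, slow++,fast++
slow=4 fast=8: a[fast]=0, fast++
slow=4 fast=9: a[fast]=5≠0 swap→a[4]=5, slow++,fast++
slow=5 fast=10: a[fast]=7≠0 swap→a[5]=7, slow++,fast++
slow=6 fast=11: a[fast]=5≠0 swap→a[6]=5, slow++,fast++
slow=7 fast=12: a[fast]=0, fast++
slow=7 fast=13: a[fast]=0, fast++
slow=7 fast=14: a[fast]=8≠0 swap→a[7]=8, slow++,fast++
slow=8 fast=15: a[fast]=0, fast++
slow=8 fast=16: a[fast]=1≠0 swap→a[8]=1, slow++,fast++
slow=9 fast=17: a[fast]=0, fast++
slow=9 fast=18: a[fast]=0, fast++
slow=9 fast=19: a[fast]=0, fast++

[2, 6, 7, 8, 5, 7, 5, 8, 1, 0, 0, 0, 0, 0, 0, 0, 0, 0, 0, 0]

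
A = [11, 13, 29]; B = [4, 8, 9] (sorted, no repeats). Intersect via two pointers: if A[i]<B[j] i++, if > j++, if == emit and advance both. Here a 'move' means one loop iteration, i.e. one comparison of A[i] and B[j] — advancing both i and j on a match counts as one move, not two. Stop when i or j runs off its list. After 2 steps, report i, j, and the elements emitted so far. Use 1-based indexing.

i=1 j=1: 11>4, j++
i=1 j=2: 11>8, j++

i=1, j=3, emitted=[]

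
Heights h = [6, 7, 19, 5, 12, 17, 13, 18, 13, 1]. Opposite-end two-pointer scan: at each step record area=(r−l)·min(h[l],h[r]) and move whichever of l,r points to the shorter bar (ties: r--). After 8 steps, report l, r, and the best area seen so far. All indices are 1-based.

l=1 r=10: min(6,1)*9=9 best=9 *, r--
l=1 r=9: min(6,13)*8=48 best=48 *, l++
l=2 r=9: min(7,13)*7=49 best=49 *, l++
l=3 r=9: min(19,13)*6=78 best=78 *, r--
l=3 r=8: min(19,18)*5=90 best=90 *, r--
l=3 r=7: min(19,13)*4=52 best=90, r--
l=3 r=6: min(19,17)*3=51 best=90, r--
l=3 r=5: min(19,12)*2=24 best=90, r--

l=3, r=4, best area=90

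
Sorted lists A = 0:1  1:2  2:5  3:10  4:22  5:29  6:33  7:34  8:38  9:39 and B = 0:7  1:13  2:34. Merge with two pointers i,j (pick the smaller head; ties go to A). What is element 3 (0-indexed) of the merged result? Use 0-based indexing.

merged[3] = 7

i=0 j=0: A[i]=1<=B[j]=7 take 1, i++
i=1 j=0: A[i]=2<=B[j]=7 take 2, i++
i=2 j=0: A[i]=5<=B[j]=7 take 5, i++
i=3 j=0: A[i]=10>B[j]=7 take 7, j++
i=3 j=1: A[i]=10<=B[j]=13 take 10, i++
i=4 j=1: A[i]=22>B[j]=13 take 13, j++
i=4 j=2: A[i]=22<=B[j]=34 take 22, i++
i=5 j=2: A[i]=29<=B[j]=34 take 29, i++
i=6 j=2: A[i]=33<=B[j]=34 take 33, i++
i=7 j=2: A[i]=34<=B[j]=34 take 34, i++
i=8 j=2: A[i]=38>B[j]=34 take 34, j++
i=8 j=3: B done, take A[i]=38, i++
i=9 j=3: B done, take A[i]=39, i++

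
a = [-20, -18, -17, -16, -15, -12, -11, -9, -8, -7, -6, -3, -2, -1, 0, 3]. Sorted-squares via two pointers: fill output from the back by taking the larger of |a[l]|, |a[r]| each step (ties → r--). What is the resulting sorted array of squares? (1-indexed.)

[1,16] |-20|>|3| out[16]=400 → l++
[2,16] |-18|>|3| out[15]=324 → l++
[3,16] |-17|>|3| out[14]=289 → l++
[4,16] |-16|>|3| out[13]=256 → l++
[5,16] |-15|>|3| out[12]=225 → l++
[6,16] |-12|>|3| out[11]=144 → l++
[7,16] |-11|>|3| out[10]=121 → l++
[8,16] |-9|>|3| out[9]=81 → l++
[9,16] |-8|>|3| out[8]=64 → l++
[10,16] |-7|>|3| out[7]=49 → l++
[11,16] |-6|>|3| out[6]=36 → l++
[12,16] |-3|<=|3| out[5]=9 → r--
[12,15] |-3|>|0| out[4]=9 → l++
[13,15] |-2|>|0| out[3]=4 → l++
[14,15] |-1|>|0| out[2]=1 → l++
[15,15] |0|<=|0| out[1]=0 → r--

[0, 1, 4, 9, 9, 36, 49, 64, 81, 121, 144, 225, 256, 289, 324, 400]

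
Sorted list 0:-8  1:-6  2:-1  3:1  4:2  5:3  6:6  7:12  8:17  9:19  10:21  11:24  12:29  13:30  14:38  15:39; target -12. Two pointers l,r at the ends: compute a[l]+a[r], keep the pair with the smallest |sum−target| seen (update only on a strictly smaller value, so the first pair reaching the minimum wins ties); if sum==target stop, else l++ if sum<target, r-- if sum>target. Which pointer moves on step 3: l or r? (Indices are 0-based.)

r

[0,15] -8+39=31 d=43 * → r--
[0,14] -8+38=30 d=42 * → r--
[0,13] -8+30=22 d=34 * → r--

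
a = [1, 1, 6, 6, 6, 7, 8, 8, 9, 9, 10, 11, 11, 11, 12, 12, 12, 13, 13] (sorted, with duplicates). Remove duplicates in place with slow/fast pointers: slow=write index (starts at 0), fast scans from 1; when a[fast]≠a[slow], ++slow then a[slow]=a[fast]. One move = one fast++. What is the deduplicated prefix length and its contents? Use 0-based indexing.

(s=0,f=1) a[fast]=1=a[slow] dup → fast++
(s=0,f=2) a[fast]=6≠a[slow]=1 write a[1]=6 → slow++,fast++
(s=1,f=3) a[fast]=6=a[slow] dup → fast++
(s=1,f=4) a[fast]=6=a[slow] dup → fast++
(s=1,f=5) a[fast]=7≠a[slow]=6 write a[2]=7 → slow++,fast++
(s=2,f=6) a[fast]=8≠a[slow]=7 write a[3]=8 → slow++,fast++
(s=3,f=7) a[fast]=8=a[slow] dup → fast++
(s=3,f=8) a[fast]=9≠a[slow]=8 write a[4]=9 → slow++,fast++
(s=4,f=9) a[fast]=9=a[slow] dup → fast++
(s=4,f=10) a[fast]=10≠a[slow]=9 write a[5]=10 → slow++,fast++
(s=5,f=11) a[fast]=11≠a[slow]=10 write a[6]=11 → slow++,fast++
(s=6,f=12) a[fast]=11=a[slow] dup → fast++
(s=6,f=13) a[fast]=11=a[slow] dup → fast++
(s=6,f=14) a[fast]=12≠a[slow]=11 write a[7]=12 → slow++,fast++
(s=7,f=15) a[fast]=12=a[slow] dup → fast++
(s=7,f=16) a[fast]=12=a[slow] dup → fast++
(s=7,f=17) a[fast]=13≠a[slow]=12 write a[8]=13 → slow++,fast++
(s=8,f=18) a[fast]=13=a[slow] dup → fast++

length 9; prefix = [1, 6, 7, 8, 9, 10, 11, 12, 13]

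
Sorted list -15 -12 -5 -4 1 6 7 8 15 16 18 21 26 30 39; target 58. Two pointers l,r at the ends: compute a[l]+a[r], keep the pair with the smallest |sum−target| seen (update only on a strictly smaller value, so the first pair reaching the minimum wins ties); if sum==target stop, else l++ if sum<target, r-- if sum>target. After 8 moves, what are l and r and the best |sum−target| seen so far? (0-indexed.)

l=0 r=14: -15+39=24 d=34 *, l++
l=1 r=14: -12+39=27 d=31 *, l++
l=2 r=14: -5+39=34 d=24 *, l++
l=3 r=14: -4+39=35 d=23 *, l++
l=4 r=14: 1+39=40 d=18 *, l++
l=5 r=14: 6+39=45 d=13 *, l++
l=6 r=14: 7+39=46 d=12 *, l++
l=7 r=14: 8+39=47 d=11 *, l++

l=8, r=14, best |Δ|=11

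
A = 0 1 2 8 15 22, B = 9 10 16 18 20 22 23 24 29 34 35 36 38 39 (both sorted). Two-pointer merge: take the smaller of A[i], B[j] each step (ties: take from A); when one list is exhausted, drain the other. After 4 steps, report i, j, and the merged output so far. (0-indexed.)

[i=0,j=0] A[i]=0<=B[j]=9 take 0 → i++
[i=1,j=0] A[i]=1<=B[j]=9 take 1 → i++
[i=2,j=0] A[i]=2<=B[j]=9 take 2 → i++
[i=3,j=0] A[i]=8<=B[j]=9 take 8 → i++

i=4, j=0, merged so far=[0, 1, 2, 8]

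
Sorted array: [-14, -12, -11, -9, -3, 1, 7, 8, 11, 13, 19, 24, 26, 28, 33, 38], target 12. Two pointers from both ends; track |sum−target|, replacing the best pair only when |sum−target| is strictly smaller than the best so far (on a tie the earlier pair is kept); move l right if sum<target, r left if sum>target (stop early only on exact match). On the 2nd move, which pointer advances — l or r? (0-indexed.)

l=0 r=15: -14+38=24 d=12 *, r--
l=0 r=14: -14+33=19 d=7 *, r--

r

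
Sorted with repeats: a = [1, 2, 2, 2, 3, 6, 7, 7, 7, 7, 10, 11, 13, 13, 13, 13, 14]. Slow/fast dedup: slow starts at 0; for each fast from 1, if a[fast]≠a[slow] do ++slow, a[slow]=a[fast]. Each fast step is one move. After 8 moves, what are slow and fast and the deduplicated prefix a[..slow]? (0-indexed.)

slow=0 fast=1: a[fast]=2≠a[slow]=1 write a[1]=2, slow++,fast++
slow=1 fast=2: a[fast]=2=a[slow] dup, fast++
slow=1 fast=3: a[fast]=2=a[slow] dup, fast++
slow=1 fast=4: a[fast]=3≠a[slow]=2 write a[2]=3, slow++,fast++
slow=2 fast=5: a[fast]=6≠a[slow]=3 write a[3]=6, slow++,fast++
slow=3 fast=6: a[fast]=7≠a[slow]=6 write a[4]=7, slow++,fast++
slow=4 fast=7: a[fast]=7=a[slow] dup, fast++
slow=4 fast=8: a[fast]=7=a[slow] dup, fast++

slow=4, fast=9, prefix=[1, 2, 3, 6, 7]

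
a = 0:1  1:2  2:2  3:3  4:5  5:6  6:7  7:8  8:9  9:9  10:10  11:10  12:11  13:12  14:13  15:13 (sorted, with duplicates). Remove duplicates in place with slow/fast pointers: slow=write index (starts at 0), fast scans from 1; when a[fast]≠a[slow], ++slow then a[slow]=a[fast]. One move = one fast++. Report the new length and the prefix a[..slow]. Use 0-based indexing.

length 12; prefix = [1, 2, 3, 5, 6, 7, 8, 9, 10, 11, 12, 13]

slow=0 fast=1: a[fast]=2≠a[slow]=1 write a[1]=2, slow++,fast++
slow=1 fast=2: a[fast]=2=a[slow] dup, fast++
slow=1 fast=3: a[fast]=3≠a[slow]=2 write a[2]=3, slow++,fast++
slow=2 fast=4: a[fast]=5≠a[slow]=3 write a[3]=5, slow++,fast++
slow=3 fast=5: a[fast]=6≠a[slow]=5 write a[4]=6, slow++,fast++
slow=4 fast=6: a[fast]=7≠a[slow]=6 write a[5]=7, slow++,fast++
slow=5 fast=7: a[fast]=8≠a[slow]=7 write a[6]=8, slow++,fast++
slow=6 fast=8: a[fast]=9≠a[slow]=8 write a[7]=9, slow++,fast++
slow=7 fast=9: a[fast]=9=a[slow] dup, fast++
slow=7 fast=10: a[fast]=10≠a[slow]=9 write a[8]=10, slow++,fast++
slow=8 fast=11: a[fast]=10=a[slow] dup, fast++
slow=8 fast=12: a[fast]=11≠a[slow]=10 write a[9]=11, slow++,fast++
slow=9 fast=13: a[fast]=12≠a[slow]=11 write a[10]=12, slow++,fast++
slow=10 fast=14: a[fast]=13≠a[slow]=12 write a[11]=13, slow++,fast++
slow=11 fast=15: a[fast]=13=a[slow] dup, fast++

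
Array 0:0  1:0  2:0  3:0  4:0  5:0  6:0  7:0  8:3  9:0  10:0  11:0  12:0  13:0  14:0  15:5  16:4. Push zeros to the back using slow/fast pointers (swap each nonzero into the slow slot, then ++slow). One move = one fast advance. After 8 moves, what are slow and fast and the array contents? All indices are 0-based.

(s=0,f=0) a[fast]=0 → fast++
(s=0,f=1) a[fast]=0 → fast++
(s=0,f=2) a[fast]=0 → fast++
(s=0,f=3) a[fast]=0 → fast++
(s=0,f=4) a[fast]=0 → fast++
(s=0,f=5) a[fast]=0 → fast++
(s=0,f=6) a[fast]=0 → fast++
(s=0,f=7) a[fast]=0 → fast++

slow=0, fast=8, a=[0, 0, 0, 0, 0, 0, 0, 0, 3, 0, 0, 0, 0, 0, 0, 5, 4]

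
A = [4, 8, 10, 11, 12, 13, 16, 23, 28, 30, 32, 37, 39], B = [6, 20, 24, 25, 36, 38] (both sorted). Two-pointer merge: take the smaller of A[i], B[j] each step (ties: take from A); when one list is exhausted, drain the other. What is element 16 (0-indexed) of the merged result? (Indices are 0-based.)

merged[16] = 37

[i=0,j=0] A[i]=4<=B[j]=6 take 4 → i++
[i=1,j=0] A[i]=8>B[j]=6 take 6 → j++
[i=1,j=1] A[i]=8<=B[j]=20 take 8 → i++
[i=2,j=1] A[i]=10<=B[j]=20 take 10 → i++
[i=3,j=1] A[i]=11<=B[j]=20 take 11 → i++
[i=4,j=1] A[i]=12<=B[j]=20 take 12 → i++
[i=5,j=1] A[i]=13<=B[j]=20 take 13 → i++
[i=6,j=1] A[i]=16<=B[j]=20 take 16 → i++
[i=7,j=1] A[i]=23>B[j]=20 take 20 → j++
[i=7,j=2] A[i]=23<=B[j]=24 take 23 → i++
[i=8,j=2] A[i]=28>B[j]=24 take 24 → j++
[i=8,j=3] A[i]=28>B[j]=25 take 25 → j++
[i=8,j=4] A[i]=28<=B[j]=36 take 28 → i++
[i=9,j=4] A[i]=30<=B[j]=36 take 30 → i++
[i=10,j=4] A[i]=32<=B[j]=36 take 32 → i++
[i=11,j=4] A[i]=37>B[j]=36 take 36 → j++
[i=11,j=5] A[i]=37<=B[j]=38 take 37 → i++
[i=12,j=5] A[i]=39>B[j]=38 take 38 → j++
[i=12,j=6] B done, take A[i]=39 → i++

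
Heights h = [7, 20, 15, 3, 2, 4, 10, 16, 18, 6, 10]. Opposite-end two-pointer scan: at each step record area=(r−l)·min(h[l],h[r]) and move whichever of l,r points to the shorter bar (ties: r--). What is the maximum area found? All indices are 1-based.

[1,11] min(7,10)*10=70 best=70 * → l++
[2,11] min(20,10)*9=90 best=90 * → r--
[2,10] min(20,6)*8=48 best=90 → r--
[2,9] min(20,18)*7=126 best=126 * → r--
[2,8] min(20,16)*6=96 best=126 → r--
[2,7] min(20,10)*5=50 best=126 → r--
[2,6] min(20,4)*4=16 best=126 → r--
[2,5] min(20,2)*3=6 best=126 → r--
[2,4] min(20,3)*2=6 best=126 → r--
[2,3] min(20,15)*1=15 best=126 → r--

max area = 126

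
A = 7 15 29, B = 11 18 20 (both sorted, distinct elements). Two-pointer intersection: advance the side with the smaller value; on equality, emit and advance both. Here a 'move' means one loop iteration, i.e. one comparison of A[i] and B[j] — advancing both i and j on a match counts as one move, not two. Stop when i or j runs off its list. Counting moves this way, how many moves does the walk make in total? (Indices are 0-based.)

i=0 j=0: 7<11, i++
i=1 j=0: 15>11, j++
i=1 j=1: 15<18, i++
i=2 j=1: 29>18, j++
i=2 j=2: 29>20, j++

5 moves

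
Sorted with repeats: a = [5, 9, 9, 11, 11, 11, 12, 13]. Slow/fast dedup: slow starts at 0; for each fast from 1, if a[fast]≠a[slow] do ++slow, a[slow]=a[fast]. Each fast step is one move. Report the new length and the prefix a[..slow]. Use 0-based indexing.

length 5; prefix = [5, 9, 11, 12, 13]

slow=0 fast=1: a[fast]=9≠a[slow]=5 write a[1]=9, slow++,fast++
slow=1 fast=2: a[fast]=9=a[slow] dup, fast++
slow=1 fast=3: a[fast]=11≠a[slow]=9 write a[2]=11, slow++,fast++
slow=2 fast=4: a[fast]=11=a[slow] dup, fast++
slow=2 fast=5: a[fast]=11=a[slow] dup, fast++
slow=2 fast=6: a[fast]=12≠a[slow]=11 write a[3]=12, slow++,fast++
slow=3 fast=7: a[fast]=13≠a[slow]=12 write a[4]=13, slow++,fast++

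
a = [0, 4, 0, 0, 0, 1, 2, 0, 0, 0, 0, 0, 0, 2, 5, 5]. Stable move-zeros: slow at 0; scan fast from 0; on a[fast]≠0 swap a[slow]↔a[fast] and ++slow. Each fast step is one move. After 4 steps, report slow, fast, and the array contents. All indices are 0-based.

slow=1, fast=4, a=[4, 0, 0, 0, 0, 1, 2, 0, 0, 0, 0, 0, 0, 2, 5, 5]

slow=0 fast=0: a[fast]=0, fast++
slow=0 fast=1: a[fast]=4≠0 swap→a[0]=4, slow++,fast++
slow=1 fast=2: a[fast]=0, fast++
slow=1 fast=3: a[fast]=0, fast++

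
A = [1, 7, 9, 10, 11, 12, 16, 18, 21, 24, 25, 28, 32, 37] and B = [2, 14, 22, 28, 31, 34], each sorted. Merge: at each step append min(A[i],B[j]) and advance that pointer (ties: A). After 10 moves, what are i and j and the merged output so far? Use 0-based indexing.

i=8, j=2, merged so far=[1, 2, 7, 9, 10, 11, 12, 14, 16, 18]

[i=0,j=0] A[i]=1<=B[j]=2 take 1 → i++
[i=1,j=0] A[i]=7>B[j]=2 take 2 → j++
[i=1,j=1] A[i]=7<=B[j]=14 take 7 → i++
[i=2,j=1] A[i]=9<=B[j]=14 take 9 → i++
[i=3,j=1] A[i]=10<=B[j]=14 take 10 → i++
[i=4,j=1] A[i]=11<=B[j]=14 take 11 → i++
[i=5,j=1] A[i]=12<=B[j]=14 take 12 → i++
[i=6,j=1] A[i]=16>B[j]=14 take 14 → j++
[i=6,j=2] A[i]=16<=B[j]=22 take 16 → i++
[i=7,j=2] A[i]=18<=B[j]=22 take 18 → i++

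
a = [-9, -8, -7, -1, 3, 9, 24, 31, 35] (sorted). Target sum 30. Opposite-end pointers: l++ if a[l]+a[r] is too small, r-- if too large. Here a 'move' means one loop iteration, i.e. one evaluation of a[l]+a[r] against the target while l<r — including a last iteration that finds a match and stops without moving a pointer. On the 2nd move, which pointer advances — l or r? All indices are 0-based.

l

l=0 r=8: -9+35=26 <30, l++
l=1 r=8: -8+35=27 <30, l++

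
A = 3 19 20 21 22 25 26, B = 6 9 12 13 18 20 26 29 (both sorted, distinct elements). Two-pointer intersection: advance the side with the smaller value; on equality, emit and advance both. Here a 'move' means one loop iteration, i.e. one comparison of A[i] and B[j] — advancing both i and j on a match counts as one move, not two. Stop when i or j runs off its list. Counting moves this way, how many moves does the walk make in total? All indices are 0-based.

12 moves

[i=0,j=0] 3<6 → i++
[i=1,j=0] 19>6 → j++
[i=1,j=1] 19>9 → j++
[i=1,j=2] 19>12 → j++
[i=1,j=3] 19>13 → j++
[i=1,j=4] 19>18 → j++
[i=1,j=5] 19<20 → i++
[i=2,j=5] 20==20 emit → i++,j++
[i=3,j=6] 21<26 → i++
[i=4,j=6] 22<26 → i++
[i=5,j=6] 25<26 → i++
[i=6,j=6] 26==26 emit → i++,j++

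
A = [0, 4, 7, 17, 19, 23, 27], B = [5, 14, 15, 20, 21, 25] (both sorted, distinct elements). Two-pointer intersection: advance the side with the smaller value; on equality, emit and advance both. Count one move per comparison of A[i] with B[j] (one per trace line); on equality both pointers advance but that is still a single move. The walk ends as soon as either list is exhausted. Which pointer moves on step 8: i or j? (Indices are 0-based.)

i=0 j=0: 0<5, i++
i=1 j=0: 4<5, i++
i=2 j=0: 7>5, j++
i=2 j=1: 7<14, i++
i=3 j=1: 17>14, j++
i=3 j=2: 17>15, j++
i=3 j=3: 17<20, i++
i=4 j=3: 19<20, i++

i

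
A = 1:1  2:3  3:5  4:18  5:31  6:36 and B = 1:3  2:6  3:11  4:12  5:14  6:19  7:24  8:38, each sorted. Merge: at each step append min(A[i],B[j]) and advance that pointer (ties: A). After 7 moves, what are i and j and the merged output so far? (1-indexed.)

i=4, j=5, merged so far=[1, 3, 3, 5, 6, 11, 12]

i=1 j=1: A[i]=1<=B[j]=3 take 1, i++
i=2 j=1: A[i]=3<=B[j]=3 take 3, i++
i=3 j=1: A[i]=5>B[j]=3 take 3, j++
i=3 j=2: A[i]=5<=B[j]=6 take 5, i++
i=4 j=2: A[i]=18>B[j]=6 take 6, j++
i=4 j=3: A[i]=18>B[j]=11 take 11, j++
i=4 j=4: A[i]=18>B[j]=12 take 12, j++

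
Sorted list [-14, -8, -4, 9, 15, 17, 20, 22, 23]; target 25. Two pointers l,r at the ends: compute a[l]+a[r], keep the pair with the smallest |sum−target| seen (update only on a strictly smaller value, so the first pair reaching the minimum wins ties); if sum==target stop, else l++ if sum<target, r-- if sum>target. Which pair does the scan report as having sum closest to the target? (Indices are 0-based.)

pair (9, 17) with sum 26 (|Δ|=1)

[0,8] -14+23=9 d=16 * → l++
[1,8] -8+23=15 d=10 * → l++
[2,8] -4+23=19 d=6 * → l++
[3,8] 9+23=32 d=7 → r--
[3,7] 9+22=31 d=6 → r--
[3,6] 9+20=29 d=4 * → r--
[3,5] 9+17=26 d=1 * → r--
[3,4] 9+15=24 d=1 → l++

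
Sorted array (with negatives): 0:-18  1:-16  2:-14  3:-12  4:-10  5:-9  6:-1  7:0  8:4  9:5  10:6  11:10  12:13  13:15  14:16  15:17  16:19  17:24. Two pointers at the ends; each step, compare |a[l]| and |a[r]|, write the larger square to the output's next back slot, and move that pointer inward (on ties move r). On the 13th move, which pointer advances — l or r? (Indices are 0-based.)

[0,17] |-18|<=|24| out[17]=576 → r--
[0,16] |-18|<=|19| out[16]=361 → r--
[0,15] |-18|>|17| out[15]=324 → l++
[1,15] |-16|<=|17| out[14]=289 → r--
[1,14] |-16|<=|16| out[13]=256 → r--
[1,13] |-16|>|15| out[12]=256 → l++
[2,13] |-14|<=|15| out[11]=225 → r--
[2,12] |-14|>|13| out[10]=196 → l++
[3,12] |-12|<=|13| out[9]=169 → r--
[3,11] |-12|>|10| out[8]=144 → l++
[4,11] |-10|<=|10| out[7]=100 → r--
[4,10] |-10|>|6| out[6]=100 → l++
[5,10] |-9|>|6| out[5]=81 → l++

l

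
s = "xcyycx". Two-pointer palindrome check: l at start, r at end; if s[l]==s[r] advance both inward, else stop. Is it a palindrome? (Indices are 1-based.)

palindrome

[1,6] 'x'=='x' → l++,r--
[2,5] 'c'=='c' → l++,r--
[3,4] 'y'=='y' → l++,r--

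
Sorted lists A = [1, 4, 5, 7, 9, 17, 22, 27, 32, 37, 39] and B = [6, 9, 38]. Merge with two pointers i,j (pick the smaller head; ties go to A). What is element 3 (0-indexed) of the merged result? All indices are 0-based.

merged[3] = 6

[i=0,j=0] A[i]=1<=B[j]=6 take 1 → i++
[i=1,j=0] A[i]=4<=B[j]=6 take 4 → i++
[i=2,j=0] A[i]=5<=B[j]=6 take 5 → i++
[i=3,j=0] A[i]=7>B[j]=6 take 6 → j++
[i=3,j=1] A[i]=7<=B[j]=9 take 7 → i++
[i=4,j=1] A[i]=9<=B[j]=9 take 9 → i++
[i=5,j=1] A[i]=17>B[j]=9 take 9 → j++
[i=5,j=2] A[i]=17<=B[j]=38 take 17 → i++
[i=6,j=2] A[i]=22<=B[j]=38 take 22 → i++
[i=7,j=2] A[i]=27<=B[j]=38 take 27 → i++
[i=8,j=2] A[i]=32<=B[j]=38 take 32 → i++
[i=9,j=2] A[i]=37<=B[j]=38 take 37 → i++
[i=10,j=2] A[i]=39>B[j]=38 take 38 → j++
[i=10,j=3] B done, take A[i]=39 → i++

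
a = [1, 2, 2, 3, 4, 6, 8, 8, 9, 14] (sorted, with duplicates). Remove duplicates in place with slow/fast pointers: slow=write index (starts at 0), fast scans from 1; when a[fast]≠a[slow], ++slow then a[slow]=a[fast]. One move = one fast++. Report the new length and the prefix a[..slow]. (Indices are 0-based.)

length 8; prefix = [1, 2, 3, 4, 6, 8, 9, 14]

slow=0 fast=1: a[fast]=2≠a[slow]=1 write a[1]=2, slow++,fast++
slow=1 fast=2: a[fast]=2=a[slow] dup, fast++
slow=1 fast=3: a[fast]=3≠a[slow]=2 write a[2]=3, slow++,fast++
slow=2 fast=4: a[fast]=4≠a[slow]=3 write a[3]=4, slow++,fast++
slow=3 fast=5: a[fast]=6≠a[slow]=4 write a[4]=6, slow++,fast++
slow=4 fast=6: a[fast]=8≠a[slow]=6 write a[5]=8, slow++,fast++
slow=5 fast=7: a[fast]=8=a[slow] dup, fast++
slow=5 fast=8: a[fast]=9≠a[slow]=8 write a[6]=9, slow++,fast++
slow=6 fast=9: a[fast]=14≠a[slow]=9 write a[7]=14, slow++,fast++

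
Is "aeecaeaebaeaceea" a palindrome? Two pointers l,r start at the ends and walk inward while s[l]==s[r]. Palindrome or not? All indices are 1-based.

l=1 r=16: 'a'=='a', l++,r--
l=2 r=15: 'e'=='e', l++,r--
l=3 r=14: 'e'=='e', l++,r--
l=4 r=13: 'c'=='c', l++,r--
l=5 r=12: 'a'=='a', l++,r--
l=6 r=11: 'e'=='e', l++,r--
l=7 r=10: 'a'=='a', l++,r--
l=8 r=9: 'e'!='b', stop

not a palindrome (mismatch at 8,9)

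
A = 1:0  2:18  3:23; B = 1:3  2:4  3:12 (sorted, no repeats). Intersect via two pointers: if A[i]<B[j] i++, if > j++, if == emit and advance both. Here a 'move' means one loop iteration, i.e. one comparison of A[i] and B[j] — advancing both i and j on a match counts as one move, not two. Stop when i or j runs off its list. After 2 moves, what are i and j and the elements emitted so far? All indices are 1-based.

i=2, j=2, emitted=[]

[i=1,j=1] 0<3 → i++
[i=2,j=1] 18>3 → j++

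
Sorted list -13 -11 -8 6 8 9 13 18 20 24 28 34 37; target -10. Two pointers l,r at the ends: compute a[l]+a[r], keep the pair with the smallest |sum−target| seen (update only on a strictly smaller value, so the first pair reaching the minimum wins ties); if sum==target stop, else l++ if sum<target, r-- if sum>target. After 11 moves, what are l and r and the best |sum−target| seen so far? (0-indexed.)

l=1, r=2, best |Δ|=3

[0,12] -13+37=24 d=34 * → r--
[0,11] -13+34=21 d=31 * → r--
[0,10] -13+28=15 d=25 * → r--
[0,9] -13+24=11 d=21 * → r--
[0,8] -13+20=7 d=17 * → r--
[0,7] -13+18=5 d=15 * → r--
[0,6] -13+13=0 d=10 * → r--
[0,5] -13+9=-4 d=6 * → r--
[0,4] -13+8=-5 d=5 * → r--
[0,3] -13+6=-7 d=3 * → r--
[0,2] -13+-8=-21 d=11 → l++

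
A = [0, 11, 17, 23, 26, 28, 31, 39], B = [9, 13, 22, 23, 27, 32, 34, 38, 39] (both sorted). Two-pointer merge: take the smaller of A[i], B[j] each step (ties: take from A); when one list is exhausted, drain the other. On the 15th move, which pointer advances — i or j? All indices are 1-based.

[i=1,j=1] A[i]=0<=B[j]=9 take 0 → i++
[i=2,j=1] A[i]=11>B[j]=9 take 9 → j++
[i=2,j=2] A[i]=11<=B[j]=13 take 11 → i++
[i=3,j=2] A[i]=17>B[j]=13 take 13 → j++
[i=3,j=3] A[i]=17<=B[j]=22 take 17 → i++
[i=4,j=3] A[i]=23>B[j]=22 take 22 → j++
[i=4,j=4] A[i]=23<=B[j]=23 take 23 → i++
[i=5,j=4] A[i]=26>B[j]=23 take 23 → j++
[i=5,j=5] A[i]=26<=B[j]=27 take 26 → i++
[i=6,j=5] A[i]=28>B[j]=27 take 27 → j++
[i=6,j=6] A[i]=28<=B[j]=32 take 28 → i++
[i=7,j=6] A[i]=31<=B[j]=32 take 31 → i++
[i=8,j=6] A[i]=39>B[j]=32 take 32 → j++
[i=8,j=7] A[i]=39>B[j]=34 take 34 → j++
[i=8,j=8] A[i]=39>B[j]=38 take 38 → j++

j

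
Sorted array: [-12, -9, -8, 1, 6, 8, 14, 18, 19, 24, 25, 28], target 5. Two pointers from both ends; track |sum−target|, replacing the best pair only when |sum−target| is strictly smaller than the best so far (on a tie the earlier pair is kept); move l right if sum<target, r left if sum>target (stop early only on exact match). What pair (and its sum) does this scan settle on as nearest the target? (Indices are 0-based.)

[0,11] -12+28=16 d=11 * → r--
[0,10] -12+25=13 d=8 * → r--
[0,9] -12+24=12 d=7 * → r--
[0,8] -12+19=7 d=2 * → r--
[0,7] -12+18=6 d=1 * → r--
[0,6] -12+14=2 d=3 → l++
[1,6] -9+14=5 d=0 * → stop

pair (-9, 14) with sum 5 (|Δ|=0)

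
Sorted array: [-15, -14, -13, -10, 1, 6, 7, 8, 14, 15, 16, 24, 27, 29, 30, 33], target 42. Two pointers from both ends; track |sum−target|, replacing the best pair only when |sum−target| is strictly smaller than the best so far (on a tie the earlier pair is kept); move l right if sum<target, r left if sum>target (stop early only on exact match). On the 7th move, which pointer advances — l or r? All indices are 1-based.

[1,16] -15+33=18 d=24 * → l++
[2,16] -14+33=19 d=23 * → l++
[3,16] -13+33=20 d=22 * → l++
[4,16] -10+33=23 d=19 * → l++
[5,16] 1+33=34 d=8 * → l++
[6,16] 6+33=39 d=3 * → l++
[7,16] 7+33=40 d=2 * → l++

l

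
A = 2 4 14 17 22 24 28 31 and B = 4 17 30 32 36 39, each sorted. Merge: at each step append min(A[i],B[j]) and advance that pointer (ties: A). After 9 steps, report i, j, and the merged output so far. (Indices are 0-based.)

i=7, j=2, merged so far=[2, 4, 4, 14, 17, 17, 22, 24, 28]

[i=0,j=0] A[i]=2<=B[j]=4 take 2 → i++
[i=1,j=0] A[i]=4<=B[j]=4 take 4 → i++
[i=2,j=0] A[i]=14>B[j]=4 take 4 → j++
[i=2,j=1] A[i]=14<=B[j]=17 take 14 → i++
[i=3,j=1] A[i]=17<=B[j]=17 take 17 → i++
[i=4,j=1] A[i]=22>B[j]=17 take 17 → j++
[i=4,j=2] A[i]=22<=B[j]=30 take 22 → i++
[i=5,j=2] A[i]=24<=B[j]=30 take 24 → i++
[i=6,j=2] A[i]=28<=B[j]=30 take 28 → i++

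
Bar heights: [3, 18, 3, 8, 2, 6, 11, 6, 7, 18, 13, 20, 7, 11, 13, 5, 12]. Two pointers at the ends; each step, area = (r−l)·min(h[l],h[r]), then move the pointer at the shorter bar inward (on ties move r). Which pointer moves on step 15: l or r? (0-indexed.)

[0,16] min(3,12)*16=48 best=48 * → l++
[1,16] min(18,12)*15=180 best=180 * → r--
[1,15] min(18,5)*14=70 best=180 → r--
[1,14] min(18,13)*13=169 best=180 → r--
[1,13] min(18,11)*12=132 best=180 → r--
[1,12] min(18,7)*11=77 best=180 → r--
[1,11] min(18,20)*10=180 best=180 → l++
[2,11] min(3,20)*9=27 best=180 → l++
[3,11] min(8,20)*8=64 best=180 → l++
[4,11] min(2,20)*7=14 best=180 → l++
[5,11] min(6,20)*6=36 best=180 → l++
[6,11] min(11,20)*5=55 best=180 → l++
[7,11] min(6,20)*4=24 best=180 → l++
[8,11] min(7,20)*3=21 best=180 → l++
[9,11] min(18,20)*2=36 best=180 → l++

l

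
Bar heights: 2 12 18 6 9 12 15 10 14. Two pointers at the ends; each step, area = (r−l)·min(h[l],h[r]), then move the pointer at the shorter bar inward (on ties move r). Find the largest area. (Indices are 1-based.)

max area = 84

[1,9] min(2,14)*8=16 best=16 * → l++
[2,9] min(12,14)*7=84 best=84 * → l++
[3,9] min(18,14)*6=84 best=84 → r--
[3,8] min(18,10)*5=50 best=84 → r--
[3,7] min(18,15)*4=60 best=84 → r--
[3,6] min(18,12)*3=36 best=84 → r--
[3,5] min(18,9)*2=18 best=84 → r--
[3,4] min(18,6)*1=6 best=84 → r--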